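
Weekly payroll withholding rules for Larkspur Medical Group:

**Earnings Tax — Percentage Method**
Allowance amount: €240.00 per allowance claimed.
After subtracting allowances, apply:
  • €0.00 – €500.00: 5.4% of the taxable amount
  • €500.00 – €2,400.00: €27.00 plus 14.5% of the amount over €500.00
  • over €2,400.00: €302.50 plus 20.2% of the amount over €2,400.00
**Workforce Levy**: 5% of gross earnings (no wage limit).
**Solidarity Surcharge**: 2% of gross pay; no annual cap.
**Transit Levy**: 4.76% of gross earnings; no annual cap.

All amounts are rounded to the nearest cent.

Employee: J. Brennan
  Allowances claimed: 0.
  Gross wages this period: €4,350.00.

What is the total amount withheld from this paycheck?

Earnings Tax: taxable = €4,350.00
  €302.50 + 20.2% × (€4,350.00 − €2,400.00) = €302.50 + 20.2% × €1,950.00 = €696.40
Workforce Levy: 5% × €4,350.00 = €217.50
Solidarity Surcharge: 2% × €4,350.00 = €87.00
Transit Levy: 4.76% × €4,350.00 = €207.06
Total: €696.40 + €217.50 + €87.00 + €207.06 = €1,207.96

€1,207.96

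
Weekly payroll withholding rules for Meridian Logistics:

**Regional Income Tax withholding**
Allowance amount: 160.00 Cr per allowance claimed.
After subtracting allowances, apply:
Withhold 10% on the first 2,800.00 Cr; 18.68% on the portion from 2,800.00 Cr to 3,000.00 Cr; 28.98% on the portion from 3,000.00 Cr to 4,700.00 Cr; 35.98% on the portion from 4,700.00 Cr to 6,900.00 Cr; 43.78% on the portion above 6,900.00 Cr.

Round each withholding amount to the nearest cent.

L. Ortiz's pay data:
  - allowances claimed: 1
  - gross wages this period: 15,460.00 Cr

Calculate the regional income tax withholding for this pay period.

Regional Income Tax: taxable = 15,460.00 Cr − 1×160.00 Cr = 15,300.00 Cr
  1,601.58 Cr + 43.78% × (15,300.00 Cr − 6,900.00 Cr) = 1,601.58 Cr + 43.78% × 8,400.00 Cr = 5,279.10 Cr

5,279.10 Cr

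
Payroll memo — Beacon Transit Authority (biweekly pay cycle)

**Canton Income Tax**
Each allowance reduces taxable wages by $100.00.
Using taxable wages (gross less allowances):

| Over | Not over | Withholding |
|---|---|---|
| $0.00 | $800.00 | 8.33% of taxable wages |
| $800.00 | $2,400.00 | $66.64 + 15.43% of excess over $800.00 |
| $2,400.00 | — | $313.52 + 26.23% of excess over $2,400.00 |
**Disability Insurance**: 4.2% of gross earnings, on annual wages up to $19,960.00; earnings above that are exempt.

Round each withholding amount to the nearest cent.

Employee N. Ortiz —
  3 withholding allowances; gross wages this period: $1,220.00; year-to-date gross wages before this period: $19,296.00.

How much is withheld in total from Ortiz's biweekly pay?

$113.05

Canton Income Tax: taxable = $1,220.00 − 3×$100.00 = $920.00
  $66.64 + 15.43% × ($920.00 − $800.00) = $66.64 + 15.43% × $120.00 = $85.16
Disability Insurance: cap $19,960.00 − YTD $19,296.00 = $664.00 subject; 4.2% × $664.00 = $27.89
Total: $85.16 + $27.89 = $113.05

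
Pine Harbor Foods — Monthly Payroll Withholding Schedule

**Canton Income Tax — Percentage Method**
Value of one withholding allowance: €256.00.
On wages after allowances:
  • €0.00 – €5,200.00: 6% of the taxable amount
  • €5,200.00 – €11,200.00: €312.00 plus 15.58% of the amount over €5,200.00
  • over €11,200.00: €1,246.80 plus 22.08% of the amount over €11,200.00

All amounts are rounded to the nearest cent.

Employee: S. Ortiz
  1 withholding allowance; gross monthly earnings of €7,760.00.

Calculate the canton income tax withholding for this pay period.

Canton Income Tax: taxable = €7,760.00 − 1×€256.00 = €7,504.00
  €312.00 + 15.58% × (€7,504.00 − €5,200.00) = €312.00 + 15.58% × €2,304.00 = €670.96

€670.96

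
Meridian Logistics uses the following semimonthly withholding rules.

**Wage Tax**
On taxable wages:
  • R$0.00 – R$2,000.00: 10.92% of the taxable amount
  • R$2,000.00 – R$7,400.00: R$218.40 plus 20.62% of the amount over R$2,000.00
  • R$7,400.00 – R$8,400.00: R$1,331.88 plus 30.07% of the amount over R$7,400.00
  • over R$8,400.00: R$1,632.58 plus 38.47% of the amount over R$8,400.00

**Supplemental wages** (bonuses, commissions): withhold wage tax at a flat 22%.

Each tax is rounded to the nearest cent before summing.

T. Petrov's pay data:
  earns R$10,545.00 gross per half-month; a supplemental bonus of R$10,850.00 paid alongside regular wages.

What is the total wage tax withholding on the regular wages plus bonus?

R$4,844.76

Wage Tax: taxable = R$10,545.00
  R$1,632.58 + 38.47% × (R$10,545.00 − R$8,400.00) = R$1,632.58 + 38.47% × R$2,145.00 = R$2,457.76
Supplemental (22% flat on bonus): 22% × R$10,850.00 = R$2,387.00
Total wage tax: R$2,457.76 + R$2,387.00 = R$4,844.76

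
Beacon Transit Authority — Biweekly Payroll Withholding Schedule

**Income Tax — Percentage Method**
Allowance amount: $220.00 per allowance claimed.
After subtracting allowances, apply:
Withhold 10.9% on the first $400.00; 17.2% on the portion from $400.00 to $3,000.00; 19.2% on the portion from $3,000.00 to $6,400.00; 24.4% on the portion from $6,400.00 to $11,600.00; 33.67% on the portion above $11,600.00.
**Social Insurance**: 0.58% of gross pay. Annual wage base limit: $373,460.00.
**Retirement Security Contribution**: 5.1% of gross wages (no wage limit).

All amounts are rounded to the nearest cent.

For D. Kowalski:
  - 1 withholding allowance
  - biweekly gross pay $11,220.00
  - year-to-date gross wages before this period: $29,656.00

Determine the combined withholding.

$2,903.30

Income Tax: taxable = $11,220.00 − 1×$220.00 = $11,000.00
  $1,143.60 + 24.4% × ($11,000.00 − $6,400.00) = $1,143.60 + 24.4% × $4,600.00 = $2,266.00
Social Insurance: 0.58% × $11,220.00 = $65.08
Retirement Security Contribution: 5.1% × $11,220.00 = $572.22
Total: $2,266.00 + $65.08 + $572.22 = $2,903.30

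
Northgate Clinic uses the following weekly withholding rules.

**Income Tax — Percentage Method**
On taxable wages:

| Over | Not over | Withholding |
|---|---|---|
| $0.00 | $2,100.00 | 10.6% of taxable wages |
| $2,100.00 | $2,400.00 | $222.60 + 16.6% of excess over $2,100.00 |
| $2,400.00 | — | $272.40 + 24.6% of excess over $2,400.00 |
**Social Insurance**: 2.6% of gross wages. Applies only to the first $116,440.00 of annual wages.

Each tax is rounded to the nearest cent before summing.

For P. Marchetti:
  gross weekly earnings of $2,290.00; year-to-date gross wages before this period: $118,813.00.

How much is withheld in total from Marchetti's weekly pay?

$254.14

Income Tax: taxable = $2,290.00
  $222.60 + 16.6% × ($2,290.00 − $2,100.00) = $222.60 + 16.6% × $190.00 = $254.14
Social Insurance: YTD $118,813.00 ≥ cap $116,440.00 → $0.00
Total: $254.14 + $0.00 = $254.14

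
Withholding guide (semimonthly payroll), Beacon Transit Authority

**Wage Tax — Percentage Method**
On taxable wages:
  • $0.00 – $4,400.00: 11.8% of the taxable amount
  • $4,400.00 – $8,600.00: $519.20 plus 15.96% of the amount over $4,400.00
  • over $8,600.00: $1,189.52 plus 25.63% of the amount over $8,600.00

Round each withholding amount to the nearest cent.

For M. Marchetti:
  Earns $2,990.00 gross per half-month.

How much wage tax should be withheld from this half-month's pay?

Wage Tax: taxable = $2,990.00
  11.8% × $2,990.00 = $352.82

$352.82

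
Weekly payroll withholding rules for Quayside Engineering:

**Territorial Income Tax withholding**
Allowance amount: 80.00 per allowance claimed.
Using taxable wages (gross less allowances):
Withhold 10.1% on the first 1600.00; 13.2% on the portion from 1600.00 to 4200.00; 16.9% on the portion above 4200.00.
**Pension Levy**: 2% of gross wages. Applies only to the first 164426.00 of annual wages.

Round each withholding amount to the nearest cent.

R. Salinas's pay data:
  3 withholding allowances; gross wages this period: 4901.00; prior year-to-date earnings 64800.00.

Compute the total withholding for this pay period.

Territorial Income Tax: taxable = 4901.00 − 3×80.00 = 4661.00
  504.80 + 16.9% × (4661.00 − 4200.00) = 504.80 + 16.9% × 461.00 = 582.71
Pension Levy: 2% × 4901.00 = 98.02
Total: 582.71 + 98.02 = 680.73

680.73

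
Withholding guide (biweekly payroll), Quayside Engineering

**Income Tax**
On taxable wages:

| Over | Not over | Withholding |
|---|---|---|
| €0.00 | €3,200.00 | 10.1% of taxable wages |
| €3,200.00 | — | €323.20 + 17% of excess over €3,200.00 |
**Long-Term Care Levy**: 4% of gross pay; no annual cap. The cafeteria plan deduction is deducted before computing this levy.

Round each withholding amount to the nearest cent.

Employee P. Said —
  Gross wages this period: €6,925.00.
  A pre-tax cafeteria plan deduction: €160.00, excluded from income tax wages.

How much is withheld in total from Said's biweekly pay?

Income Tax: taxable = €6,925.00 − €160.00 = €6,765.00
  €323.20 + 17% × (€6,765.00 − €3,200.00) = €323.20 + 17% × €3,565.00 = €929.25
Long-Term Care Levy: 4% × €6,765.00 = €270.60
Total: €929.25 + €270.60 = €1,199.85

€1,199.85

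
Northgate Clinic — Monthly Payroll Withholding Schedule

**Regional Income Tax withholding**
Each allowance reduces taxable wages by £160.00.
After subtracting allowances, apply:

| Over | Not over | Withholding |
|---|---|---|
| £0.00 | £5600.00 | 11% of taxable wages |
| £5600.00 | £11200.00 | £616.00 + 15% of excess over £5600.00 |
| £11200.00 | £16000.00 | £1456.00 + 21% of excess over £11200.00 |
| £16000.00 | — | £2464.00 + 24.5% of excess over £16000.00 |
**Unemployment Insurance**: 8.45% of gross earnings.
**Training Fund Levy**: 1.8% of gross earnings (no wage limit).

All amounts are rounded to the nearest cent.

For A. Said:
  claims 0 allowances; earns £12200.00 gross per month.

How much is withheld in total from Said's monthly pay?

Regional Income Tax: taxable = £12200.00
  £1456.00 + 21% × (£12200.00 − £11200.00) = £1456.00 + 21% × £1000.00 = £1666.00
Unemployment Insurance: 8.45% × £12200.00 = £1030.90
Training Fund Levy: 1.8% × £12200.00 = £219.60
Total: £1666.00 + £1030.90 + £219.60 = £2916.50

£2916.50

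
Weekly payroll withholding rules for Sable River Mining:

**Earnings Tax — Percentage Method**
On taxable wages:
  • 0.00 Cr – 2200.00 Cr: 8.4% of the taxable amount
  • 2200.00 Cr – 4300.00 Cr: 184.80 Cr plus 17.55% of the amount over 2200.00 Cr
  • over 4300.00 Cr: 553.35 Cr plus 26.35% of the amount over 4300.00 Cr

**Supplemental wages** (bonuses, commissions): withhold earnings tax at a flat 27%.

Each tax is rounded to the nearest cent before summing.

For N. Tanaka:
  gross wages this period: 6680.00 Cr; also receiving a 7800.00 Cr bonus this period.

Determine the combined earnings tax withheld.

3286.48 Cr

Earnings Tax: taxable = 6680.00 Cr
  553.35 Cr + 26.35% × (6680.00 Cr − 4300.00 Cr) = 553.35 Cr + 26.35% × 2380.00 Cr = 1180.48 Cr
Supplemental (27% flat on bonus): 27% × 7800.00 Cr = 2106.00 Cr
Total earnings tax: 1180.48 Cr + 2106.00 Cr = 3286.48 Cr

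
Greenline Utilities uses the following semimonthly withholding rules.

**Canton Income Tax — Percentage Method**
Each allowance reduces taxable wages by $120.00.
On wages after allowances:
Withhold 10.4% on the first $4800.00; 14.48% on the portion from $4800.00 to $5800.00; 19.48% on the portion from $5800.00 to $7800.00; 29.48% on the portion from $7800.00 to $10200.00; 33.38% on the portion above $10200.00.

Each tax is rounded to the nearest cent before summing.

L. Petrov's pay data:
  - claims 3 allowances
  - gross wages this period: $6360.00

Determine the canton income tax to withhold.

Canton Income Tax: taxable = $6360.00 − 3×$120.00 = $6000.00
  $644.00 + 19.48% × ($6000.00 − $5800.00) = $644.00 + 19.48% × $200.00 = $682.96

$682.96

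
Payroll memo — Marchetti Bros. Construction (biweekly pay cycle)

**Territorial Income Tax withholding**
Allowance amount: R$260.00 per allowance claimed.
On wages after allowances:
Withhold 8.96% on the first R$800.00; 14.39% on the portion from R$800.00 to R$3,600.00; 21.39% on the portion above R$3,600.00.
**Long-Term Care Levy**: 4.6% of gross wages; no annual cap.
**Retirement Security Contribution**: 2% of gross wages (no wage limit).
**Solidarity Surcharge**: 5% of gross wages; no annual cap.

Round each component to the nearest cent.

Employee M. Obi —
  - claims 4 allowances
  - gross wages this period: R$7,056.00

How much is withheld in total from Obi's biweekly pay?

Territorial Income Tax: taxable = R$7,056.00 − 4×R$260.00 = R$6,016.00
  R$474.60 + 21.39% × (R$6,016.00 − R$3,600.00) = R$474.60 + 21.39% × R$2,416.00 = R$991.38
Long-Term Care Levy: 4.6% × R$7,056.00 = R$324.58
Retirement Security Contribution: 2% × R$7,056.00 = R$141.12
Solidarity Surcharge: 5% × R$7,056.00 = R$352.80
Total: R$991.38 + R$324.58 + R$141.12 + R$352.80 = R$1,809.88

R$1,809.88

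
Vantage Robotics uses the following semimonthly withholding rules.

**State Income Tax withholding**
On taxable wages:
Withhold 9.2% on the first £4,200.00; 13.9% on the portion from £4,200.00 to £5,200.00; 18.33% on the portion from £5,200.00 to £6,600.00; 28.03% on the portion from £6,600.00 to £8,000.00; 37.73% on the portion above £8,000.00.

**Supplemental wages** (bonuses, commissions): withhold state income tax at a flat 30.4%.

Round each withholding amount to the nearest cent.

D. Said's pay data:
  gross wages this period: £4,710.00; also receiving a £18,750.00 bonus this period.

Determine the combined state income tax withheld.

State Income Tax: taxable = £4,710.00
  £386.40 + 13.9% × (£4,710.00 − £4,200.00) = £386.40 + 13.9% × £510.00 = £457.29
Supplemental (30.4% flat on bonus): 30.4% × £18,750.00 = £5,700.00
Total state income tax: £457.29 + £5,700.00 = £6,157.29

£6,157.29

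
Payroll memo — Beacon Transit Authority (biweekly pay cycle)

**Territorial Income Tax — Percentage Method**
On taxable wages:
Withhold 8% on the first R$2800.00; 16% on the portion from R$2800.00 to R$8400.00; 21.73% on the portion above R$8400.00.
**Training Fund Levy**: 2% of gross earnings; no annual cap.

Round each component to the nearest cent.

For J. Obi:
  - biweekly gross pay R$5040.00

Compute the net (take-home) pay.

Territorial Income Tax: taxable = R$5040.00
  R$224.00 + 16% × (R$5040.00 − R$2800.00) = R$224.00 + 16% × R$2240.00 = R$582.40
Training Fund Levy: 2% × R$5040.00 = R$100.80
Total withheld: R$582.40 + R$100.80 = R$683.20
Net pay: R$5040.00 − R$683.20 = R$4356.80

R$4356.80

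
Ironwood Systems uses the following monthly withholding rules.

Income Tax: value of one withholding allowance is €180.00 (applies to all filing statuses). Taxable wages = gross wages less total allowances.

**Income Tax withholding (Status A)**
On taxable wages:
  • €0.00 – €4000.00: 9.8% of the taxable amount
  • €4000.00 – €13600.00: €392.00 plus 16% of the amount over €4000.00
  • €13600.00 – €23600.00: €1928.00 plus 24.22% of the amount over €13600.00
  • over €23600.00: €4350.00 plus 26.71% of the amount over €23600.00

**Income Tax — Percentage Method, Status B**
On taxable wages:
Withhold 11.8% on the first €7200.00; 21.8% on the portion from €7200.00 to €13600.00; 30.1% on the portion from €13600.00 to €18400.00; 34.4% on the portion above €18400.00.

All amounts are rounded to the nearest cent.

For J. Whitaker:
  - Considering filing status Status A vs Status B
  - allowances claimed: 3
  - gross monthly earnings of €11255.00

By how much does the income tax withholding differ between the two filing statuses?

€149.47

Income Tax (Status A): taxable = €11255.00 − 3×€180.00 = €10715.00
  €392.00 + 16% × (€10715.00 − €4000.00) = €392.00 + 16% × €6715.00 = €1466.40
Income Tax (Status B): taxable = €11255.00 − 3×€180.00 = €10715.00
  €849.60 + 21.8% × (€10715.00 − €7200.00) = €849.60 + 21.8% × €3515.00 = €1615.87
Difference: |€1466.40 − €1615.87| = €149.47 (higher under Status B)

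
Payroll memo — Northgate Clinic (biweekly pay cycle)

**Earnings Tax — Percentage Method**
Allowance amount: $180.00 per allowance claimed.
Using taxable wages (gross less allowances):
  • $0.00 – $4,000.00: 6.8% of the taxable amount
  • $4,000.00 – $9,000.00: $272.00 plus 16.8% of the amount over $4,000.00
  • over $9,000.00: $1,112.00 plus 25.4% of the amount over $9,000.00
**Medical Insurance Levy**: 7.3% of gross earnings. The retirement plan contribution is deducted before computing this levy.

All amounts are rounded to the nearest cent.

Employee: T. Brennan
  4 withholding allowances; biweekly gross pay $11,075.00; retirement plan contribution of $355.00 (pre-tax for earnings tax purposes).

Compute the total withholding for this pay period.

Earnings Tax: taxable = $11,075.00 − $355.00 − 4×$180.00 = $10,000.00
  $1,112.00 + 25.4% × ($10,000.00 − $9,000.00) = $1,112.00 + 25.4% × $1,000.00 = $1,366.00
Medical Insurance Levy: 7.3% × $10,720.00 = $782.56
Total: $1,366.00 + $782.56 = $2,148.56

$2,148.56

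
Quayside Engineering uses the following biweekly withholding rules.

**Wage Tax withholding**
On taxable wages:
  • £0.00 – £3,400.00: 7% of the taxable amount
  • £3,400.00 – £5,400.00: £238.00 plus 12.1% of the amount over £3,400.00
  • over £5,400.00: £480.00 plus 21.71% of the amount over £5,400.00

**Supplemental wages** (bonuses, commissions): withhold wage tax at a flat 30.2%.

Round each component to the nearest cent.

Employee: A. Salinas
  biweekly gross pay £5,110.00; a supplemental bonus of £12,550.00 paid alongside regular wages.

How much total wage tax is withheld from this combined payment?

Wage Tax: taxable = £5,110.00
  £238.00 + 12.1% × (£5,110.00 − £3,400.00) = £238.00 + 12.1% × £1,710.00 = £444.91
Supplemental (30.2% flat on bonus): 30.2% × £12,550.00 = £3,790.10
Total wage tax: £444.91 + £3,790.10 = £4,235.01

£4,235.01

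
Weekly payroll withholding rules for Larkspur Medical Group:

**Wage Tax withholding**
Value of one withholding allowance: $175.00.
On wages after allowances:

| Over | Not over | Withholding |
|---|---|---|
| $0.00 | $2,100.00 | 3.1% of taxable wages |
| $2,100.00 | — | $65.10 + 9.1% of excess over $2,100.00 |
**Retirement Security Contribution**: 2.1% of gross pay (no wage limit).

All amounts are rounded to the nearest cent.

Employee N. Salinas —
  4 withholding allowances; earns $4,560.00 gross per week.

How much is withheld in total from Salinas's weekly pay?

Wage Tax: taxable = $4,560.00 − 4×$175.00 = $3,860.00
  $65.10 + 9.1% × ($3,860.00 − $2,100.00) = $65.10 + 9.1% × $1,760.00 = $225.26
Retirement Security Contribution: 2.1% × $4,560.00 = $95.76
Total: $225.26 + $95.76 = $321.02

$321.02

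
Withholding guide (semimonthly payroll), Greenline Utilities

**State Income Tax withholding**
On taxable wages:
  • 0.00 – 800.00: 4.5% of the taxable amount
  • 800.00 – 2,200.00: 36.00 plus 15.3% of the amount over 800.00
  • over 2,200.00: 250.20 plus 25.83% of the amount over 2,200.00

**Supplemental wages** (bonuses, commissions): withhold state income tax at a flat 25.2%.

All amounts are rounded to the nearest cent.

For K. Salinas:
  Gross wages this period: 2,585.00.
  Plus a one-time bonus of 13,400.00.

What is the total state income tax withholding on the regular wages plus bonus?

3,726.45

State Income Tax: taxable = 2,585.00
  250.20 + 25.83% × (2,585.00 − 2,200.00) = 250.20 + 25.83% × 385.00 = 349.65
Supplemental (25.2% flat on bonus): 25.2% × 13,400.00 = 3,376.80
Total state income tax: 349.65 + 3,376.80 = 3,726.45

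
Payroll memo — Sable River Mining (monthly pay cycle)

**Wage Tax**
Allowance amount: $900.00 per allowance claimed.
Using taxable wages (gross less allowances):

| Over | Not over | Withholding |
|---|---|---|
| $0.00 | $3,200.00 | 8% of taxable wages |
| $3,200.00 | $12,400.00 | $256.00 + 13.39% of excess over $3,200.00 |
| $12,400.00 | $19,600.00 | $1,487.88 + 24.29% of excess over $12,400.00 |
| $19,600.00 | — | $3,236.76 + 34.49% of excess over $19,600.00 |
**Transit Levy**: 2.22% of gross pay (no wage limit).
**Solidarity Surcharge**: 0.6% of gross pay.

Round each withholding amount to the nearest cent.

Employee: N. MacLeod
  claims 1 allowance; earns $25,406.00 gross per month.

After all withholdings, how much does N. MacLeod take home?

Wage Tax: taxable = $25,406.00 − 1×$900.00 = $24,506.00
  $3,236.76 + 34.49% × ($24,506.00 − $19,600.00) = $3,236.76 + 34.49% × $4,906.00 = $4,928.84
Transit Levy: 2.22% × $25,406.00 = $564.01
Solidarity Surcharge: 0.6% × $25,406.00 = $152.44
Total withheld: $4,928.84 + $564.01 + $152.44 = $5,645.29
Net pay: $25,406.00 − $5,645.29 = $19,760.71

$19,760.71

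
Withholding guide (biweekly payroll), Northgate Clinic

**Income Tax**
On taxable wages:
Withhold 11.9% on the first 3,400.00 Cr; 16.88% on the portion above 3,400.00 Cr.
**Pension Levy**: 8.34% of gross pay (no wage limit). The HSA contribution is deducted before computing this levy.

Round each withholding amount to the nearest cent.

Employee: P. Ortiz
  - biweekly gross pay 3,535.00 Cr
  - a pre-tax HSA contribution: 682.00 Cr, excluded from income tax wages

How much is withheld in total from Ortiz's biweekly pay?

577.45 Cr

Income Tax: taxable = 3,535.00 Cr − 682.00 Cr = 2,853.00 Cr
  11.9% × 2,853.00 Cr = 339.51 Cr
Pension Levy: 8.34% × 2,853.00 Cr = 237.94 Cr
Total: 339.51 Cr + 237.94 Cr = 577.45 Cr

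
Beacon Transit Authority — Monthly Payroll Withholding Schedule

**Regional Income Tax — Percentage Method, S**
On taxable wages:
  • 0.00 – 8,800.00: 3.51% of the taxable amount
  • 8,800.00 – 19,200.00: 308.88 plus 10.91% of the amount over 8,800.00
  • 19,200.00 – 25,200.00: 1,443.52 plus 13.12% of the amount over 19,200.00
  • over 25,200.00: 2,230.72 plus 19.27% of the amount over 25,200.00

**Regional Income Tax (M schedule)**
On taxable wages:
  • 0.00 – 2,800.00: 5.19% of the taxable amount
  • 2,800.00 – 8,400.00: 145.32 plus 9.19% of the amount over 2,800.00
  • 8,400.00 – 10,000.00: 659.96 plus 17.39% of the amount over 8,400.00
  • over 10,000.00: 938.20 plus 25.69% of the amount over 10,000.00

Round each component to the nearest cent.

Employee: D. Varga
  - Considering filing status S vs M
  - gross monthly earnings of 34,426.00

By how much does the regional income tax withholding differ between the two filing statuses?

Regional Income Tax (S): taxable = 34,426.00
  2,230.72 + 19.27% × (34,426.00 − 25,200.00) = 2,230.72 + 19.27% × 9,226.00 = 4,008.57
Regional Income Tax (M): taxable = 34,426.00
  938.20 + 25.69% × (34,426.00 − 10,000.00) = 938.20 + 25.69% × 24,426.00 = 7,213.24
Difference: |4,008.57 − 7,213.24| = 3,204.67 (higher under M)

3,204.67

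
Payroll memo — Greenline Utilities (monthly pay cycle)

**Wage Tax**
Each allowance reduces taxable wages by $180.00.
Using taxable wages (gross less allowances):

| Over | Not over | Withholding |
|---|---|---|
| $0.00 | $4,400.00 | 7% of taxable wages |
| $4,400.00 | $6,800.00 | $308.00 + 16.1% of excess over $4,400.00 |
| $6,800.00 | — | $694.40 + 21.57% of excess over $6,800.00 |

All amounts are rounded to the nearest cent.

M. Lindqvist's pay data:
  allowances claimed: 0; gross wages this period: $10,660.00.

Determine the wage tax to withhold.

Wage Tax: taxable = $10,660.00
  $694.40 + 21.57% × ($10,660.00 − $6,800.00) = $694.40 + 21.57% × $3,860.00 = $1,527.00

$1,527.00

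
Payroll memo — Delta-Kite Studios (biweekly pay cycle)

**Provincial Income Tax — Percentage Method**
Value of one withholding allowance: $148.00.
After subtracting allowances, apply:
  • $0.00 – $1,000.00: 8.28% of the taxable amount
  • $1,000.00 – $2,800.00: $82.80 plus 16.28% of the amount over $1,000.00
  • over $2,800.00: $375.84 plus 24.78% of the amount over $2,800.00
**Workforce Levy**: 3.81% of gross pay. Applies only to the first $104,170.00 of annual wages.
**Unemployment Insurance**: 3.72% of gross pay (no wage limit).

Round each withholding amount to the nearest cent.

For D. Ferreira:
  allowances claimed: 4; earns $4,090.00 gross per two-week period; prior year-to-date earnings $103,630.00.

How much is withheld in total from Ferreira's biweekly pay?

Provincial Income Tax: taxable = $4,090.00 − 4×$148.00 = $3,498.00
  $375.84 + 24.78% × ($3,498.00 − $2,800.00) = $375.84 + 24.78% × $698.00 = $548.80
Workforce Levy: cap $104,170.00 − YTD $103,630.00 = $540.00 subject; 3.81% × $540.00 = $20.57
Unemployment Insurance: 3.72% × $4,090.00 = $152.15
Total: $548.80 + $20.57 + $152.15 = $721.52

$721.52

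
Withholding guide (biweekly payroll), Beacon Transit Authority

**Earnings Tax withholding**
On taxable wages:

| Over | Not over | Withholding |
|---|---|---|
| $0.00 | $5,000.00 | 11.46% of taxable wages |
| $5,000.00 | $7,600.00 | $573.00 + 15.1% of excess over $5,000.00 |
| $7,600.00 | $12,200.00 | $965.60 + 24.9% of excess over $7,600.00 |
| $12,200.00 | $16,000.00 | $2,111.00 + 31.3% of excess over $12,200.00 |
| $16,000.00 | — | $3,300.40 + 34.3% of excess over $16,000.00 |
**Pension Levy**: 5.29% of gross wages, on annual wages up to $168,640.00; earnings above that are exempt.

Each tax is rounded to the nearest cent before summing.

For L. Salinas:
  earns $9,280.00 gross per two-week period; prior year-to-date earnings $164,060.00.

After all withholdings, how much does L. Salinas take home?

Earnings Tax: taxable = $9,280.00
  $965.60 + 24.9% × ($9,280.00 − $7,600.00) = $965.60 + 24.9% × $1,680.00 = $1,383.92
Pension Levy: cap $168,640.00 − YTD $164,060.00 = $4,580.00 subject; 5.29% × $4,580.00 = $242.28
Total withheld: $1,383.92 + $242.28 = $1,626.20
Net pay: $9,280.00 − $1,626.20 = $7,653.80

$7,653.80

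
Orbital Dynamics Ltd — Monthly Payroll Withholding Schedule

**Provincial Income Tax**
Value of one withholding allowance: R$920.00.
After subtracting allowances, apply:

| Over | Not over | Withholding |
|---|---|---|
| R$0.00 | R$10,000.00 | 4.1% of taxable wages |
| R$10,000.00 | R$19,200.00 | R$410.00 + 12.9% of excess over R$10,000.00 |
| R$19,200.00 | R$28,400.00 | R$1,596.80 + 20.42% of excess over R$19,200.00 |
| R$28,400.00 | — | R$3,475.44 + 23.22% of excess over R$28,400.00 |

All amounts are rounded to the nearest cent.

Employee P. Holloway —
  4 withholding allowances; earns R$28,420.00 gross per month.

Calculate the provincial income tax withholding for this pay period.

Provincial Income Tax: taxable = R$28,420.00 − 4×R$920.00 = R$24,740.00
  R$1,596.80 + 20.42% × (R$24,740.00 − R$19,200.00) = R$1,596.80 + 20.42% × R$5,540.00 = R$2,728.07

R$2,728.07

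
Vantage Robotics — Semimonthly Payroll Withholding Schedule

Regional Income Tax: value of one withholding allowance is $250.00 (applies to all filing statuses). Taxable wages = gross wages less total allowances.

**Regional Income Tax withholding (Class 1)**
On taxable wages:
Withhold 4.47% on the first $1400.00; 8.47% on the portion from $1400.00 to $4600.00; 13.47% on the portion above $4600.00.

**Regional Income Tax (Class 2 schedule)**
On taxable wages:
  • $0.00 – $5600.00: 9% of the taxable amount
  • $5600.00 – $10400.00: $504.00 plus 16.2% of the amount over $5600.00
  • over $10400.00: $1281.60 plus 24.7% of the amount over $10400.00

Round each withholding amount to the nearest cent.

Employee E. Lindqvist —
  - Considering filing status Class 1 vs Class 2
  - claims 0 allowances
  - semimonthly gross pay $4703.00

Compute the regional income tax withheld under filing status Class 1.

Regional Income Tax (Class 1): taxable = $4703.00
  $333.62 + 13.47% × ($4703.00 − $4600.00) = $333.62 + 13.47% × $103.00 = $347.49

$347.49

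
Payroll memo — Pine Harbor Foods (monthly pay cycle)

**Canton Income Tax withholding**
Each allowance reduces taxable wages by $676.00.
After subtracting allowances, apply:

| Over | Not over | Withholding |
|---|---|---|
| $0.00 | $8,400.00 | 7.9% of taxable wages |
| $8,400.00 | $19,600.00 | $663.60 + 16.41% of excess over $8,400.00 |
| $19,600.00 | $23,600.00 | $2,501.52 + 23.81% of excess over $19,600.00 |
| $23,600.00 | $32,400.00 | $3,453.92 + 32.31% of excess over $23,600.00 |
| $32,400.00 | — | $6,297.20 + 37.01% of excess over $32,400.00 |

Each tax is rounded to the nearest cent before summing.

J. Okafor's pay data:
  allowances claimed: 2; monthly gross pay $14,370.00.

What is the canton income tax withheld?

$1,421.41

Canton Income Tax: taxable = $14,370.00 − 2×$676.00 = $13,018.00
  $663.60 + 16.41% × ($13,018.00 − $8,400.00) = $663.60 + 16.41% × $4,618.00 = $1,421.41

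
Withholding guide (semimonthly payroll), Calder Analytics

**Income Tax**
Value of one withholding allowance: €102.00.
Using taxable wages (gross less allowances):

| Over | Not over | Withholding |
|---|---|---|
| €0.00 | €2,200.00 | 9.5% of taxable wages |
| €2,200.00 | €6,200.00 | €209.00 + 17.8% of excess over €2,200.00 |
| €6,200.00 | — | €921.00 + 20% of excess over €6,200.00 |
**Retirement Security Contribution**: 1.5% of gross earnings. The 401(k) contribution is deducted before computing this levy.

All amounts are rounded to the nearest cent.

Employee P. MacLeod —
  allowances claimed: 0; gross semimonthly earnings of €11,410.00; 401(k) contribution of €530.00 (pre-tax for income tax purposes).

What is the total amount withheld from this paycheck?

Income Tax: taxable = €11,410.00 − €530.00 = €10,880.00
  €921.00 + 20% × (€10,880.00 − €6,200.00) = €921.00 + 20% × €4,680.00 = €1,857.00
Retirement Security Contribution: 1.5% × €10,880.00 = €163.20
Total: €1,857.00 + €163.20 = €2,020.20

€2,020.20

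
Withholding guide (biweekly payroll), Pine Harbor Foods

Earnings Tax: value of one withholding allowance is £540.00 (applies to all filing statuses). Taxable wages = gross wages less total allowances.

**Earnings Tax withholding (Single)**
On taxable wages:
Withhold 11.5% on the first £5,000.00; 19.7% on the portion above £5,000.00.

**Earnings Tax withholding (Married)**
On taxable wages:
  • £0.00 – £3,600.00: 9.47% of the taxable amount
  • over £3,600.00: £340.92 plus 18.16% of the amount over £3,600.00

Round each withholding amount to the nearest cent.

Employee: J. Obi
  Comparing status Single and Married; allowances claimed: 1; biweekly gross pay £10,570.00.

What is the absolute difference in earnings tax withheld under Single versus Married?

Earnings Tax (Single): taxable = £10,570.00 − 1×£540.00 = £10,030.00
  £575.00 + 19.7% × (£10,030.00 − £5,000.00) = £575.00 + 19.7% × £5,030.00 = £1,565.91
Earnings Tax (Married): taxable = £10,570.00 − 1×£540.00 = £10,030.00
  £340.92 + 18.16% × (£10,030.00 − £3,600.00) = £340.92 + 18.16% × £6,430.00 = £1,508.61
Difference: |£1,565.91 − £1,508.61| = £57.30 (higher under Single)

£57.30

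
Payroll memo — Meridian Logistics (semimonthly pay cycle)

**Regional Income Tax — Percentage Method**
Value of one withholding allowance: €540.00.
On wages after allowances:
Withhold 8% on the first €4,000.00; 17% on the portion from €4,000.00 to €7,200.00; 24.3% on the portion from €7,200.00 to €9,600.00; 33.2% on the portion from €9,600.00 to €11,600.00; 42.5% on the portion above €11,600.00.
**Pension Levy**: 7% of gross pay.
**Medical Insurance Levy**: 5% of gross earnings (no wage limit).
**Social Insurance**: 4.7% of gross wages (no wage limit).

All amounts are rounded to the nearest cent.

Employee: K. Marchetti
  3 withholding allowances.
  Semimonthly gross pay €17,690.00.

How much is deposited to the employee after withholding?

Regional Income Tax: taxable = €17,690.00 − 3×€540.00 = €16,070.00
  €2,111.20 + 42.5% × (€16,070.00 − €11,600.00) = €2,111.20 + 42.5% × €4,470.00 = €4,010.95
Pension Levy: 7% × €17,690.00 = €1,238.30
Medical Insurance Levy: 5% × €17,690.00 = €884.50
Social Insurance: 4.7% × €17,690.00 = €831.43
Total withheld: €4,010.95 + €1,238.30 + €884.50 + €831.43 = €6,965.18
Net pay: €17,690.00 − €6,965.18 = €10,724.82

€10,724.82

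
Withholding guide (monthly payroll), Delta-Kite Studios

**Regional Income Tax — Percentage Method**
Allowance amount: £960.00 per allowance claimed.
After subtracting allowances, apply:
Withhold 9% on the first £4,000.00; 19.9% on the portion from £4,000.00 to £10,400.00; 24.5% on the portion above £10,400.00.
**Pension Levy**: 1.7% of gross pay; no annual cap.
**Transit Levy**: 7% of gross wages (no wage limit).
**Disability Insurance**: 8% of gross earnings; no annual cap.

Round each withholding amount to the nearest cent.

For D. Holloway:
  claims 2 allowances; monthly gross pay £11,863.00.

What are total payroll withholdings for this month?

Regional Income Tax: taxable = £11,863.00 − 2×£960.00 = £9,943.00
  £360.00 + 19.9% × (£9,943.00 − £4,000.00) = £360.00 + 19.9% × £5,943.00 = £1,542.66
Pension Levy: 1.7% × £11,863.00 = £201.67
Transit Levy: 7% × £11,863.00 = £830.41
Disability Insurance: 8% × £11,863.00 = £949.04
Total: £1,542.66 + £201.67 + £830.41 + £949.04 = £3,523.78

£3,523.78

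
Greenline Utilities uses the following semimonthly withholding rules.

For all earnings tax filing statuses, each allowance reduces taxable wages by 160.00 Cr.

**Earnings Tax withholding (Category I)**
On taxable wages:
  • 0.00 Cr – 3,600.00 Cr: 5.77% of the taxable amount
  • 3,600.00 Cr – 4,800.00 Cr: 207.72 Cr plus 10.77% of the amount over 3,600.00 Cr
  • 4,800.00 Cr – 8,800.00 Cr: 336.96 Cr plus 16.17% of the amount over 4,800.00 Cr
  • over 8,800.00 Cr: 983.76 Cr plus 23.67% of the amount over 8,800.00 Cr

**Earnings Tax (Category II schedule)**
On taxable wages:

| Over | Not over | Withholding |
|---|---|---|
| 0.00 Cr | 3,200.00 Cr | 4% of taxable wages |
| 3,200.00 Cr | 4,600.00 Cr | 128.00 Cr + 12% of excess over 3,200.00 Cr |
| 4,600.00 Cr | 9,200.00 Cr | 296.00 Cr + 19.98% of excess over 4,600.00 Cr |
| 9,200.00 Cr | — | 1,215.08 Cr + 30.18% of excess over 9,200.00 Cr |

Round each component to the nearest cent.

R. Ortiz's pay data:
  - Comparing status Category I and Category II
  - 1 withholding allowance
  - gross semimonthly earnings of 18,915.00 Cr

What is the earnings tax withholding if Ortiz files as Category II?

4,098.78 Cr

Earnings Tax (Category II): taxable = 18,915.00 Cr − 1×160.00 Cr = 18,755.00 Cr
  1,215.08 Cr + 30.18% × (18,755.00 Cr − 9,200.00 Cr) = 1,215.08 Cr + 30.18% × 9,555.00 Cr = 4,098.78 Cr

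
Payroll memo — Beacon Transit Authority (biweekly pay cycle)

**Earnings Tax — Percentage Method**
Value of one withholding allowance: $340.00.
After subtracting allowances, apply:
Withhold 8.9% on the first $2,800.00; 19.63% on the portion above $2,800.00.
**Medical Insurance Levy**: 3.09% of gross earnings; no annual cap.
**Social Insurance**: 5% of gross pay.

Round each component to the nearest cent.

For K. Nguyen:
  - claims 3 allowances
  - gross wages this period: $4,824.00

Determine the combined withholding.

$836.55

Earnings Tax: taxable = $4,824.00 − 3×$340.00 = $3,804.00
  $249.20 + 19.63% × ($3,804.00 − $2,800.00) = $249.20 + 19.63% × $1,004.00 = $446.29
Medical Insurance Levy: 3.09% × $4,824.00 = $149.06
Social Insurance: 5% × $4,824.00 = $241.20
Total: $446.29 + $149.06 + $241.20 = $836.55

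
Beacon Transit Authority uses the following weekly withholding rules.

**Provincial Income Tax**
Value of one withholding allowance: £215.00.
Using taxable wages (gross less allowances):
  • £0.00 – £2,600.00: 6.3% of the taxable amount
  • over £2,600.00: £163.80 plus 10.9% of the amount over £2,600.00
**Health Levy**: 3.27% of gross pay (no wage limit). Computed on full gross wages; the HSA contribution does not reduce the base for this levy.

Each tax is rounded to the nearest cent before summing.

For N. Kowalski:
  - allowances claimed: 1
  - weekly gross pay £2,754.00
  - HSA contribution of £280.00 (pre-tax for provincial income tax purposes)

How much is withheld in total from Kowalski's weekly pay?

Provincial Income Tax: taxable = £2,754.00 − £280.00 − 1×£215.00 = £2,259.00
  6.3% × £2,259.00 = £142.32
Health Levy: 3.27% × £2,754.00 = £90.06
Total: £142.32 + £90.06 = £232.38

£232.38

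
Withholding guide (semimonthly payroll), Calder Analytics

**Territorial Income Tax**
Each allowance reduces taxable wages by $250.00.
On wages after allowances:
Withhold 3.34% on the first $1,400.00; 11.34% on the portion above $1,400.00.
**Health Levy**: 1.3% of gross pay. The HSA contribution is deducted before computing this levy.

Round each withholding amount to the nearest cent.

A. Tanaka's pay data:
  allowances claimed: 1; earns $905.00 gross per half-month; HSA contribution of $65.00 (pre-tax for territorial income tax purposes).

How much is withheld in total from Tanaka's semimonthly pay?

$30.63

Territorial Income Tax: taxable = $905.00 − $65.00 − 1×$250.00 = $590.00
  3.34% × $590.00 = $19.71
Health Levy: 1.3% × $840.00 = $10.92
Total: $19.71 + $10.92 = $30.63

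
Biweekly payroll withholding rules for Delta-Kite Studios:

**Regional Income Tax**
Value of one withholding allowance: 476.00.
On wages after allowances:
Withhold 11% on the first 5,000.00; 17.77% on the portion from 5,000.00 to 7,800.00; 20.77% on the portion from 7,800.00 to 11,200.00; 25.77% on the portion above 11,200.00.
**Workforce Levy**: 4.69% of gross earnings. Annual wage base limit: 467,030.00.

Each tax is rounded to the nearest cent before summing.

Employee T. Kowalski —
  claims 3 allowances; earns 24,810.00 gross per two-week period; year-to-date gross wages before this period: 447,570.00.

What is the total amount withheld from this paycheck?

Regional Income Tax: taxable = 24,810.00 − 3×476.00 = 23,382.00
  1,753.74 + 25.77% × (23,382.00 − 11,200.00) = 1,753.74 + 25.77% × 12,182.00 = 4,893.04
Workforce Levy: cap 467,030.00 − YTD 447,570.00 = 19,460.00 subject; 4.69% × 19,460.00 = 912.67
Total: 4,893.04 + 912.67 = 5,805.71

5,805.71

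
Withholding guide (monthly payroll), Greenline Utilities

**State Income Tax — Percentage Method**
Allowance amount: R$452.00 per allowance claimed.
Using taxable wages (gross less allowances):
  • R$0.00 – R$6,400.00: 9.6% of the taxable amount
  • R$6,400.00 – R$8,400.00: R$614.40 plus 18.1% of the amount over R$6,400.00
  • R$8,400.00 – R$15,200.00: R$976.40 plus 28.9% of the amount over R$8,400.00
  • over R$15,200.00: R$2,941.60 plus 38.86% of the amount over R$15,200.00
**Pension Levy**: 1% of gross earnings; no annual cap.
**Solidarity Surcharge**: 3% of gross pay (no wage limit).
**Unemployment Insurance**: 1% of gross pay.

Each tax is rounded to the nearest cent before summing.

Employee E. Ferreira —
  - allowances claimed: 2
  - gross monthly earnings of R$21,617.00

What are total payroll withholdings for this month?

R$6,164.80

State Income Tax: taxable = R$21,617.00 − 2×R$452.00 = R$20,713.00
  R$2,941.60 + 38.86% × (R$20,713.00 − R$15,200.00) = R$2,941.60 + 38.86% × R$5,513.00 = R$5,083.95
Pension Levy: 1% × R$21,617.00 = R$216.17
Solidarity Surcharge: 3% × R$21,617.00 = R$648.51
Unemployment Insurance: 1% × R$21,617.00 = R$216.17
Total: R$5,083.95 + R$216.17 + R$648.51 + R$216.17 = R$6,164.80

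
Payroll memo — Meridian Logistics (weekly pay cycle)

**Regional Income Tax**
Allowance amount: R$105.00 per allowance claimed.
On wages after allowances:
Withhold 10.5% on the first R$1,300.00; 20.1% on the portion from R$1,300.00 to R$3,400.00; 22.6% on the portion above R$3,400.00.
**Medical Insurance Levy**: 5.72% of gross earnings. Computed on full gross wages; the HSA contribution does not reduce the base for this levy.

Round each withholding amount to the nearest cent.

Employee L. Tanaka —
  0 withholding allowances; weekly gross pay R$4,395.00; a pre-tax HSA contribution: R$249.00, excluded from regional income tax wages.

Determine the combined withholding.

Regional Income Tax: taxable = R$4,395.00 − R$249.00 = R$4,146.00
  R$558.60 + 22.6% × (R$4,146.00 − R$3,400.00) = R$558.60 + 22.6% × R$746.00 = R$727.20
Medical Insurance Levy: 5.72% × R$4,395.00 = R$251.39
Total: R$727.20 + R$251.39 = R$978.59

R$978.59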